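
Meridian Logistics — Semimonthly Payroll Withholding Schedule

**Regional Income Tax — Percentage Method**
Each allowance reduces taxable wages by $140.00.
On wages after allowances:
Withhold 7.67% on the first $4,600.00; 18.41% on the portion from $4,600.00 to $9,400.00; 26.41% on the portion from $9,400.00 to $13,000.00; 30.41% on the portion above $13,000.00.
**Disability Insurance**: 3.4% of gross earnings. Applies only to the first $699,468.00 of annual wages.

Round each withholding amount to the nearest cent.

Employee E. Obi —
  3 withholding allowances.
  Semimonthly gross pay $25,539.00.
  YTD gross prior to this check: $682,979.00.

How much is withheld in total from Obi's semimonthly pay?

$6,433.28

Regional Income Tax: taxable = $25,539.00 − 3×$140.00 = $25,119.00
  $2,187.26 + 30.41% × ($25,119.00 − $13,000.00) = $2,187.26 + 30.41% × $12,119.00 = $5,872.65
Disability Insurance: cap $699,468.00 − YTD $682,979.00 = $16,489.00 subject; 3.4% × $16,489.00 = $560.63
Total: $5,872.65 + $560.63 = $6,433.28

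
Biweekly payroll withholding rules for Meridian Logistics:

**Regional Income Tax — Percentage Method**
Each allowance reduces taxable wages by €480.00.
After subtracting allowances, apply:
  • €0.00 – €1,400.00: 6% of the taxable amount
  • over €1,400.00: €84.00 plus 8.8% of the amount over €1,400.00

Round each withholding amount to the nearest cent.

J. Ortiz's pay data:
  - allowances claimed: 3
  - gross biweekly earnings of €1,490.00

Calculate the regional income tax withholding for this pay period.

€3.00

Regional Income Tax: taxable = €1,490.00 − 3×€480.00 = €50.00
  6% × €50.00 = €3.00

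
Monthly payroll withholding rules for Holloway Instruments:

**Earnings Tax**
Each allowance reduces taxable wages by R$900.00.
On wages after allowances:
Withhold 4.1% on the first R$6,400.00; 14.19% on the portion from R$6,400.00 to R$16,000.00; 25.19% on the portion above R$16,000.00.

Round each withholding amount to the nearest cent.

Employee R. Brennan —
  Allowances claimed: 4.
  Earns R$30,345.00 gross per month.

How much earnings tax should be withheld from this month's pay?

Earnings Tax: taxable = R$30,345.00 − 4×R$900.00 = R$26,745.00
  R$1,624.64 + 25.19% × (R$26,745.00 − R$16,000.00) = R$1,624.64 + 25.19% × R$10,745.00 = R$4,331.31

R$4,331.31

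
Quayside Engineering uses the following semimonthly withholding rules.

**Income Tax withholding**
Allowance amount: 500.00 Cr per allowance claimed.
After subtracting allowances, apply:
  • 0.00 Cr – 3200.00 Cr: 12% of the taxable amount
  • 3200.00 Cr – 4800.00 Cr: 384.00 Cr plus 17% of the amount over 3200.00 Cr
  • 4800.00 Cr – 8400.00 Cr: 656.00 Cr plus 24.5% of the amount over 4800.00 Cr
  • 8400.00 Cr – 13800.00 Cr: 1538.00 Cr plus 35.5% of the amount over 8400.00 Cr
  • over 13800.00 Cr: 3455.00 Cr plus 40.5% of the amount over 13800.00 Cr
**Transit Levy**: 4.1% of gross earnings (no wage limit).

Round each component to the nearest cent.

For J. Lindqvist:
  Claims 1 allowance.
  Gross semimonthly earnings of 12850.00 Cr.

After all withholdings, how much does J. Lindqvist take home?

Income Tax: taxable = 12850.00 Cr − 1×500.00 Cr = 12350.00 Cr
  1538.00 Cr + 35.5% × (12350.00 Cr − 8400.00 Cr) = 1538.00 Cr + 35.5% × 3950.00 Cr = 2940.25 Cr
Transit Levy: 4.1% × 12850.00 Cr = 526.85 Cr
Total withheld: 2940.25 Cr + 526.85 Cr = 3467.10 Cr
Net pay: 12850.00 Cr − 3467.10 Cr = 9382.90 Cr

9382.90 Cr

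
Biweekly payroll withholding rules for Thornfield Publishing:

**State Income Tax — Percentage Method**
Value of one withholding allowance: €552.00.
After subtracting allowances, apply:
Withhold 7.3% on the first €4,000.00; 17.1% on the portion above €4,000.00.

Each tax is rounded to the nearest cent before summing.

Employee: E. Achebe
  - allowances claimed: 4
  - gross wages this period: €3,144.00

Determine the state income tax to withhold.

€68.33

State Income Tax: taxable = €3,144.00 − 4×€552.00 = €936.00
  7.3% × €936.00 = €68.33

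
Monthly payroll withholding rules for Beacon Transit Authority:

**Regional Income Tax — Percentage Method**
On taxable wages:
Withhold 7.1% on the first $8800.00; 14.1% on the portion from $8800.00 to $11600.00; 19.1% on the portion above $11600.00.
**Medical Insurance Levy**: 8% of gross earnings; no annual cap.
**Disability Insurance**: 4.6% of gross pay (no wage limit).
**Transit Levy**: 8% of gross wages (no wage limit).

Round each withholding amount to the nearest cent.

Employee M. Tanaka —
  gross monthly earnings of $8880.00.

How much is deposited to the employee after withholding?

$6414.64

Regional Income Tax: taxable = $8880.00
  $624.80 + 14.1% × ($8880.00 − $8800.00) = $624.80 + 14.1% × $80.00 = $636.08
Medical Insurance Levy: 8% × $8880.00 = $710.40
Disability Insurance: 4.6% × $8880.00 = $408.48
Transit Levy: 8% × $8880.00 = $710.40
Total withheld: $636.08 + $710.40 + $408.48 + $710.40 = $2465.36
Net pay: $8880.00 − $2465.36 = $6414.64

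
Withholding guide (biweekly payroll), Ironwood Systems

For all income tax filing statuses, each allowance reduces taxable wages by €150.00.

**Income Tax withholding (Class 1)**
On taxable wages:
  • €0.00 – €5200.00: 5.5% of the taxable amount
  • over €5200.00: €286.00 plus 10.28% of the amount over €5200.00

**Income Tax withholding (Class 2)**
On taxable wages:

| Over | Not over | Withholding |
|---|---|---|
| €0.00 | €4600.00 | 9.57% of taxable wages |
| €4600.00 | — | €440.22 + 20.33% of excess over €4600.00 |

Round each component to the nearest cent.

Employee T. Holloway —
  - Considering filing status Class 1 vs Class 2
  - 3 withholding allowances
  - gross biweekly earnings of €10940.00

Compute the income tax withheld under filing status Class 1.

Income Tax (Class 1): taxable = €10940.00 − 3×€150.00 = €10490.00
  €286.00 + 10.28% × (€10490.00 − €5200.00) = €286.00 + 10.28% × €5290.00 = €829.81

€829.81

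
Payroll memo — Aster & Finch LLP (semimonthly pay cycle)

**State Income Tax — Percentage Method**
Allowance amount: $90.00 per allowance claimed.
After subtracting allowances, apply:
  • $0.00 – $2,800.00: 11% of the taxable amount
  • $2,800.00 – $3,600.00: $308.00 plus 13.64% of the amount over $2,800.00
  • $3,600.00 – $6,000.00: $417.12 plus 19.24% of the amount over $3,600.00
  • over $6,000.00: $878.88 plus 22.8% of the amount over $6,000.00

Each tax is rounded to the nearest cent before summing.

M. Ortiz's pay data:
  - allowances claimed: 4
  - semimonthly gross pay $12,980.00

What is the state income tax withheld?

State Income Tax: taxable = $12,980.00 − 4×$90.00 = $12,620.00
  $878.88 + 22.8% × ($12,620.00 − $6,000.00) = $878.88 + 22.8% × $6,620.00 = $2,388.24

$2,388.24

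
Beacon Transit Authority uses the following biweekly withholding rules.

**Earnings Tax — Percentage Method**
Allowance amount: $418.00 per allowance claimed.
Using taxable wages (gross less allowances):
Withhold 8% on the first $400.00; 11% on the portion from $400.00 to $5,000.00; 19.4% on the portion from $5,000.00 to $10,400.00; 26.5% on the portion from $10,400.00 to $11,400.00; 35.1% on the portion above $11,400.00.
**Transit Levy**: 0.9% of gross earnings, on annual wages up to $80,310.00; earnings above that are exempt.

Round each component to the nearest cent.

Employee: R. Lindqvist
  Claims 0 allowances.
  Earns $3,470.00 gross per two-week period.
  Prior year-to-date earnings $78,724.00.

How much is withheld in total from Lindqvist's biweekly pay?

$383.97

Earnings Tax: taxable = $3,470.00
  $32.00 + 11% × ($3,470.00 − $400.00) = $32.00 + 11% × $3,070.00 = $369.70
Transit Levy: cap $80,310.00 − YTD $78,724.00 = $1,586.00 subject; 0.9% × $1,586.00 = $14.27
Total: $369.70 + $14.27 = $383.97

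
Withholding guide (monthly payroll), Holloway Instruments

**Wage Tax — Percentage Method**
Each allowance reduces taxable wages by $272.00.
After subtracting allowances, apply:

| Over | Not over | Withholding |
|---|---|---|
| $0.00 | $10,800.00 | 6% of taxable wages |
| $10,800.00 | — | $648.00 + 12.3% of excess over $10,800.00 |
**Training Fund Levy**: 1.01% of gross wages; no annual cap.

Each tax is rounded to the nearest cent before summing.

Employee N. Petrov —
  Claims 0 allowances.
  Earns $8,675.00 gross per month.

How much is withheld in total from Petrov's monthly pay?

$608.12

Wage Tax: taxable = $8,675.00
  6% × $8,675.00 = $520.50
Training Fund Levy: 1.01% × $8,675.00 = $87.62
Total: $520.50 + $87.62 = $608.12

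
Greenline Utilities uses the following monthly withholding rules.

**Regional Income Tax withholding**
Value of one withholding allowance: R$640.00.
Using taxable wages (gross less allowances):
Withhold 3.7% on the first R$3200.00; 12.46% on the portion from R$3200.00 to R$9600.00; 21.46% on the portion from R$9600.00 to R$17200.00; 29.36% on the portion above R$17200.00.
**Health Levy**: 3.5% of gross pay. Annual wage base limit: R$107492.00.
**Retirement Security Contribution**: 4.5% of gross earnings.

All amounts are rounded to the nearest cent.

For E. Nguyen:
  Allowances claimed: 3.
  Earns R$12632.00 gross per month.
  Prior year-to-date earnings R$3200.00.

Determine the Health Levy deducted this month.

R$442.12

Health Levy: 3.5% × R$12632.00 = R$442.12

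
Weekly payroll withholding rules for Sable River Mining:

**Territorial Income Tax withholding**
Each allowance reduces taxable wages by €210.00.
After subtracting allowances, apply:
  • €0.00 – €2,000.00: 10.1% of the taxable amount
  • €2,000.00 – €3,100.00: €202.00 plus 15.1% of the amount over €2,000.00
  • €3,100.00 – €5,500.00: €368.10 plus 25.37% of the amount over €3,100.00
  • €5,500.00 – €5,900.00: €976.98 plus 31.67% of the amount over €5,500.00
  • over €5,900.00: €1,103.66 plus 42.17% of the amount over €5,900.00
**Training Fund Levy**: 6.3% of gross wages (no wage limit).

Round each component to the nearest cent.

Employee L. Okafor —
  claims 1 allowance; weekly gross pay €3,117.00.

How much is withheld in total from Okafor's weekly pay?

Territorial Income Tax: taxable = €3,117.00 − 1×€210.00 = €2,907.00
  €202.00 + 15.1% × (€2,907.00 − €2,000.00) = €202.00 + 15.1% × €907.00 = €338.96
Training Fund Levy: 6.3% × €3,117.00 = €196.37
Total: €338.96 + €196.37 = €535.33

€535.33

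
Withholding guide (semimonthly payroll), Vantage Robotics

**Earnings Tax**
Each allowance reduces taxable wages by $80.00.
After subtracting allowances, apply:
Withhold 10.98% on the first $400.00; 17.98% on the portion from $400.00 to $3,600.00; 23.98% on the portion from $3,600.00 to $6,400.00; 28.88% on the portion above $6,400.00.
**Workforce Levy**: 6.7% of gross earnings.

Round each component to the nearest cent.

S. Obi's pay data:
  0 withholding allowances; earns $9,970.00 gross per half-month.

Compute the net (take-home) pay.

Earnings Tax: taxable = $9,970.00
  $1,290.72 + 28.88% × ($9,970.00 − $6,400.00) = $1,290.72 + 28.88% × $3,570.00 = $2,321.74
Workforce Levy: 6.7% × $9,970.00 = $667.99
Total withheld: $2,321.74 + $667.99 = $2,989.73
Net pay: $9,970.00 − $2,989.73 = $6,980.27

$6,980.27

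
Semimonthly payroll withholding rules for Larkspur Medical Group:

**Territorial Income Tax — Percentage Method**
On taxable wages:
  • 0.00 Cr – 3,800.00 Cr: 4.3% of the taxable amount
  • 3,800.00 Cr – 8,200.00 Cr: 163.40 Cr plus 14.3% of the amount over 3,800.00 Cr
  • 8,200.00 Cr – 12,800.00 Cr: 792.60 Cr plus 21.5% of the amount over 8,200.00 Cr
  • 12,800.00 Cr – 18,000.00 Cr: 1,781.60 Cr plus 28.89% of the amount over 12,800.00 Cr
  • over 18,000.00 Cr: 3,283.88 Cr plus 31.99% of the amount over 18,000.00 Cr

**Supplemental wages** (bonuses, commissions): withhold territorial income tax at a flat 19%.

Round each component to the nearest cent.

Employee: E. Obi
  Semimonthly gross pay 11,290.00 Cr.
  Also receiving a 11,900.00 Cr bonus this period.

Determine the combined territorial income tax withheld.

Territorial Income Tax: taxable = 11,290.00 Cr
  792.60 Cr + 21.5% × (11,290.00 Cr − 8,200.00 Cr) = 792.60 Cr + 21.5% × 3,090.00 Cr = 1,456.95 Cr
Supplemental (19% flat on bonus): 19% × 11,900.00 Cr = 2,261.00 Cr
Total territorial income tax: 1,456.95 Cr + 2,261.00 Cr = 3,717.95 Cr

3,717.95 Cr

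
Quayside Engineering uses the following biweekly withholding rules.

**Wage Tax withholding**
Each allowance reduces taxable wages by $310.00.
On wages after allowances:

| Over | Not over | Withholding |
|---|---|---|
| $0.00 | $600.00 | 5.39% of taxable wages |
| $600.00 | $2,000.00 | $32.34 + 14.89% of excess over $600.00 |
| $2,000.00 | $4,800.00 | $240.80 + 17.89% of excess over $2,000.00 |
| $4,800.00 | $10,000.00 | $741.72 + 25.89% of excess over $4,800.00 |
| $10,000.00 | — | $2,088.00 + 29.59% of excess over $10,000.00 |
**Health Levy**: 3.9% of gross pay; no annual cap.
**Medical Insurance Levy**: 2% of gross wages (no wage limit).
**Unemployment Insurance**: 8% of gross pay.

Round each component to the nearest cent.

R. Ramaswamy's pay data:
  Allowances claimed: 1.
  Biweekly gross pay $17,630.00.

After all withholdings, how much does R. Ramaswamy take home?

$10,925.44

Wage Tax: taxable = $17,630.00 − 1×$310.00 = $17,320.00
  $2,088.00 + 29.59% × ($17,320.00 − $10,000.00) = $2,088.00 + 29.59% × $7,320.00 = $4,253.99
Health Levy: 3.9% × $17,630.00 = $687.57
Medical Insurance Levy: 2% × $17,630.00 = $352.60
Unemployment Insurance: 8% × $17,630.00 = $1,410.40
Total withheld: $4,253.99 + $687.57 + $352.60 + $1,410.40 = $6,704.56
Net pay: $17,630.00 − $6,704.56 = $10,925.44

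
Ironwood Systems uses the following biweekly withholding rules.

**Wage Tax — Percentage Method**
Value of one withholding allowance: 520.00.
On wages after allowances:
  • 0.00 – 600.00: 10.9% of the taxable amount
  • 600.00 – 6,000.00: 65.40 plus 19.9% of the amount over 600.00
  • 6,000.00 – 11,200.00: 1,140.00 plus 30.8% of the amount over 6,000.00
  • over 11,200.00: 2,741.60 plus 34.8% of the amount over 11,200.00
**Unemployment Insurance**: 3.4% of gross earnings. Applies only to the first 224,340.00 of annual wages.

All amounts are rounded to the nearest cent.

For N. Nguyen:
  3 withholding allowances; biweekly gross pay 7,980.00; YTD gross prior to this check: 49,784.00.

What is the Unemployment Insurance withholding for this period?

271.32

Unemployment Insurance: 3.4% × 7,980.00 = 271.32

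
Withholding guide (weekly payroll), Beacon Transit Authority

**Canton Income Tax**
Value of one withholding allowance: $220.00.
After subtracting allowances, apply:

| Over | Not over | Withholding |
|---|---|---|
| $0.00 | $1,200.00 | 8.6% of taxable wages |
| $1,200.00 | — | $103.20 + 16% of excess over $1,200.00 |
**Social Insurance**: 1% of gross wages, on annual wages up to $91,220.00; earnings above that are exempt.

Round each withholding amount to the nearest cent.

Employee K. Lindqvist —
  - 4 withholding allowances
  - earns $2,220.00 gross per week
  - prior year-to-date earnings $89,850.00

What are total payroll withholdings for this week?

$139.30

Canton Income Tax: taxable = $2,220.00 − 4×$220.00 = $1,340.00
  $103.20 + 16% × ($1,340.00 − $1,200.00) = $103.20 + 16% × $140.00 = $125.60
Social Insurance: cap $91,220.00 − YTD $89,850.00 = $1,370.00 subject; 1% × $1,370.00 = $13.70
Total: $125.60 + $13.70 = $139.30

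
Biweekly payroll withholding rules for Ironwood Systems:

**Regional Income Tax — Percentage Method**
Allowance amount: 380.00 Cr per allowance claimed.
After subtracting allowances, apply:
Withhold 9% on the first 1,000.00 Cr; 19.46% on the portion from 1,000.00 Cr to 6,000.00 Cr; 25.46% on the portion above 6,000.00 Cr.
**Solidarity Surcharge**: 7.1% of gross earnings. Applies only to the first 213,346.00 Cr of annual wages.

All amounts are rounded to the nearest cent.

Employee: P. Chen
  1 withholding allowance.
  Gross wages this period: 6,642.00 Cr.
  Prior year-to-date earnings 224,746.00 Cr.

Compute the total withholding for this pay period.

1,129.71 Cr

Regional Income Tax: taxable = 6,642.00 Cr − 1×380.00 Cr = 6,262.00 Cr
  1,063.00 Cr + 25.46% × (6,262.00 Cr − 6,000.00 Cr) = 1,063.00 Cr + 25.46% × 262.00 Cr = 1,129.71 Cr
Solidarity Surcharge: YTD 224,746.00 Cr ≥ cap 213,346.00 Cr → 0.00 Cr
Total: 1,129.71 Cr + 0.00 Cr = 1,129.71 Cr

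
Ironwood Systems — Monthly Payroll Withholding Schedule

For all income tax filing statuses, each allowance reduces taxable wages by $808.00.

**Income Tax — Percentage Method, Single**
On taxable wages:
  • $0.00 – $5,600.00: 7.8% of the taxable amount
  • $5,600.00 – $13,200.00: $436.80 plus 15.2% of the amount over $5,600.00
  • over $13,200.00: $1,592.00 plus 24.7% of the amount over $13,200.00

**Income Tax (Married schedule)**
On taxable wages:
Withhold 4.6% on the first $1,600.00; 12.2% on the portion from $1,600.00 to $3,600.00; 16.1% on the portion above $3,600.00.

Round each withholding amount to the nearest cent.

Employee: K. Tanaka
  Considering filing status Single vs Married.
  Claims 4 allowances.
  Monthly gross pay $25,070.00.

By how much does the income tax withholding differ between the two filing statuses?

Income Tax (Single): taxable = $25,070.00 − 4×$808.00 = $21,838.00
  $1,592.00 + 24.7% × ($21,838.00 − $13,200.00) = $1,592.00 + 24.7% × $8,638.00 = $3,725.59
Income Tax (Married): taxable = $25,070.00 − 4×$808.00 = $21,838.00
  $317.60 + 16.1% × ($21,838.00 − $3,600.00) = $317.60 + 16.1% × $18,238.00 = $3,253.92
Difference: |$3,725.59 − $3,253.92| = $471.67 (higher under Single)

$471.67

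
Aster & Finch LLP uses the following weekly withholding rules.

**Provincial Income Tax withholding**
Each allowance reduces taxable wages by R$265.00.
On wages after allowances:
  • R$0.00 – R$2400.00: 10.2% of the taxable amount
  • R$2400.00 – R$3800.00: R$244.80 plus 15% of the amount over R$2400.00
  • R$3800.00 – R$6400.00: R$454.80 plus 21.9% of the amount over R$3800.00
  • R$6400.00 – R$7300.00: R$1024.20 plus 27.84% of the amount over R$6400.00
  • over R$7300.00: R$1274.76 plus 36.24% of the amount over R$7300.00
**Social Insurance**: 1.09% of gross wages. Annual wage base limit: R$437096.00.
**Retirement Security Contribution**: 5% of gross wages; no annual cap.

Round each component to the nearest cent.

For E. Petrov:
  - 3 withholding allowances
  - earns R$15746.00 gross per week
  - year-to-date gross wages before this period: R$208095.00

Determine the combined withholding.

R$5006.41

Provincial Income Tax: taxable = R$15746.00 − 3×R$265.00 = R$14951.00
  R$1274.76 + 36.24% × (R$14951.00 − R$7300.00) = R$1274.76 + 36.24% × R$7651.00 = R$4047.48
Social Insurance: 1.09% × R$15746.00 = R$171.63
Retirement Security Contribution: 5% × R$15746.00 = R$787.30
Total: R$4047.48 + R$171.63 + R$787.30 = R$5006.41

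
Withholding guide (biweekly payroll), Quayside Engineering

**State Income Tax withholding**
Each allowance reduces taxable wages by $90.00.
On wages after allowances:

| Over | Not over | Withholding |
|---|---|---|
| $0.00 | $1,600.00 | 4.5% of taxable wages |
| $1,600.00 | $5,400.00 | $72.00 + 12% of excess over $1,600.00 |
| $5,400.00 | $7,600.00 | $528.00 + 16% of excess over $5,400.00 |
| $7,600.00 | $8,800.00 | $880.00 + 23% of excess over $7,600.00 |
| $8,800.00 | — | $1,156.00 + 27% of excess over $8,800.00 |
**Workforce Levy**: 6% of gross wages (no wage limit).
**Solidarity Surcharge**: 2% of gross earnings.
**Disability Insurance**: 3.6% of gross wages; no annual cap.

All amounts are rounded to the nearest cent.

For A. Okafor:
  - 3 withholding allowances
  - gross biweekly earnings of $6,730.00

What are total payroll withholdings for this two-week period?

$1,478.28

State Income Tax: taxable = $6,730.00 − 3×$90.00 = $6,460.00
  $528.00 + 16% × ($6,460.00 − $5,400.00) = $528.00 + 16% × $1,060.00 = $697.60
Workforce Levy: 6% × $6,730.00 = $403.80
Solidarity Surcharge: 2% × $6,730.00 = $134.60
Disability Insurance: 3.6% × $6,730.00 = $242.28
Total: $697.60 + $403.80 + $134.60 + $242.28 = $1,478.28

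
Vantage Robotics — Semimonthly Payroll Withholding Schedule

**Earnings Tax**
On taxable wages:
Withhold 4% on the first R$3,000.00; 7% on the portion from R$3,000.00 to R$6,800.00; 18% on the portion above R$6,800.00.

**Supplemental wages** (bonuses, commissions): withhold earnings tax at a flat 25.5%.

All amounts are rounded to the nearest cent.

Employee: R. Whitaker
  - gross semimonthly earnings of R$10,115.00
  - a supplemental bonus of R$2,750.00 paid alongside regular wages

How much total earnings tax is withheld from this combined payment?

R$1,683.95

Earnings Tax: taxable = R$10,115.00
  R$386.00 + 18% × (R$10,115.00 − R$6,800.00) = R$386.00 + 18% × R$3,315.00 = R$982.70
Supplemental (25.5% flat on bonus): 25.5% × R$2,750.00 = R$701.25
Total earnings tax: R$982.70 + R$701.25 = R$1,683.95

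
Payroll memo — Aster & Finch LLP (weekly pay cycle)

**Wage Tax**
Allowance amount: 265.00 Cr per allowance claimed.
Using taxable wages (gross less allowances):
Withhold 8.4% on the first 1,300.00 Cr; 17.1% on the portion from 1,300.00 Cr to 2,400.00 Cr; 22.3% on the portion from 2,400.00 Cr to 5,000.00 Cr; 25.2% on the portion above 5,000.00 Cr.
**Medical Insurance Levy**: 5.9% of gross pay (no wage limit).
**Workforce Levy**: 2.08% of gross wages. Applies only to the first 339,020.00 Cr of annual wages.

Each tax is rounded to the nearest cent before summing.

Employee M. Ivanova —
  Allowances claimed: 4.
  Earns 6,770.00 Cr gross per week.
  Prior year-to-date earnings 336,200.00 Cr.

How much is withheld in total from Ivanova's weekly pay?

Wage Tax: taxable = 6,770.00 Cr − 4×265.00 Cr = 5,710.00 Cr
  877.10 Cr + 25.2% × (5,710.00 Cr − 5,000.00 Cr) = 877.10 Cr + 25.2% × 710.00 Cr = 1,056.02 Cr
Medical Insurance Levy: 5.9% × 6,770.00 Cr = 399.43 Cr
Workforce Levy: cap 339,020.00 Cr − YTD 336,200.00 Cr = 2,820.00 Cr subject; 2.08% × 2,820.00 Cr = 58.66 Cr
Total: 1,056.02 Cr + 399.43 Cr + 58.66 Cr = 1,514.11 Cr

1,514.11 Cr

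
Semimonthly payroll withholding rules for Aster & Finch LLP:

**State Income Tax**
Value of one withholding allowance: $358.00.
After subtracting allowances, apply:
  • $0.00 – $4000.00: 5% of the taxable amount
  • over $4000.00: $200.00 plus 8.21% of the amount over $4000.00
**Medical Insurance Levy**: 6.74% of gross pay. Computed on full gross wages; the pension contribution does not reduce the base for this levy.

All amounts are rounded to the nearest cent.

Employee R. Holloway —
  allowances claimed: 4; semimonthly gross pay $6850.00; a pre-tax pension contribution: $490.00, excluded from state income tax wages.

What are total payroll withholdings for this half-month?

State Income Tax: taxable = $6850.00 − $490.00 − 4×$358.00 = $4928.00
  $200.00 + 8.21% × ($4928.00 − $4000.00) = $200.00 + 8.21% × $928.00 = $276.19
Medical Insurance Levy: 6.74% × $6850.00 = $461.69
Total: $276.19 + $461.69 = $737.88

$737.88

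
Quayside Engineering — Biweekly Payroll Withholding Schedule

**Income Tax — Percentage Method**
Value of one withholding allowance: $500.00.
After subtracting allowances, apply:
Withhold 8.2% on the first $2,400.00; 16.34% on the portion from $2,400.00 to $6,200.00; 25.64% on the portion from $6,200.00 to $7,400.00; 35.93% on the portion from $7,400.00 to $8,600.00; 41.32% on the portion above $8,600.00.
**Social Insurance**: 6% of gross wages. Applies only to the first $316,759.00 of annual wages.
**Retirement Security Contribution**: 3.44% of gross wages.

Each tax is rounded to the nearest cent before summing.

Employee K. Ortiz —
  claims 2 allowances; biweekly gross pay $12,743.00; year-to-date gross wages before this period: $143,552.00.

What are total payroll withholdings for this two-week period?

Income Tax: taxable = $12,743.00 − 2×$500.00 = $11,743.00
  $1,556.56 + 41.32% × ($11,743.00 − $8,600.00) = $1,556.56 + 41.32% × $3,143.00 = $2,855.25
Social Insurance: 6% × $12,743.00 = $764.58
Retirement Security Contribution: 3.44% × $12,743.00 = $438.36
Total: $2,855.25 + $764.58 + $438.36 = $4,058.19

$4,058.19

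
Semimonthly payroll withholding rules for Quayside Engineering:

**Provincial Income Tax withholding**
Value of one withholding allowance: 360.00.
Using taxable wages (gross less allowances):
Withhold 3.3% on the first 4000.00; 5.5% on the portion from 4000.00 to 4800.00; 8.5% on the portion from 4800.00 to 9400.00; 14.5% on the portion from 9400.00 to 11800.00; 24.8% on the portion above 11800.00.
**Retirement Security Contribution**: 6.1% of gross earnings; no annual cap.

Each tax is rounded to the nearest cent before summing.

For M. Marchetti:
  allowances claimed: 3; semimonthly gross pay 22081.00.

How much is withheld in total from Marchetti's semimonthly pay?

4543.79

Provincial Income Tax: taxable = 22081.00 − 3×360.00 = 21001.00
  915.00 + 24.8% × (21001.00 − 11800.00) = 915.00 + 24.8% × 9201.00 = 3196.85
Retirement Security Contribution: 6.1% × 22081.00 = 1346.94
Total: 3196.85 + 1346.94 = 4543.79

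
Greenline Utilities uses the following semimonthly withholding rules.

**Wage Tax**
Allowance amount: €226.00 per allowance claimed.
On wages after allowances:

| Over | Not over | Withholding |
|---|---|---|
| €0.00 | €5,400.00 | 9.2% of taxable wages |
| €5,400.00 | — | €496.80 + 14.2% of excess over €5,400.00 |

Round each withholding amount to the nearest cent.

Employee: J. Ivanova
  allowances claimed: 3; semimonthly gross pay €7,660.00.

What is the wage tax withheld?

Wage Tax: taxable = €7,660.00 − 3×€226.00 = €6,982.00
  €496.80 + 14.2% × (€6,982.00 − €5,400.00) = €496.80 + 14.2% × €1,582.00 = €721.44

€721.44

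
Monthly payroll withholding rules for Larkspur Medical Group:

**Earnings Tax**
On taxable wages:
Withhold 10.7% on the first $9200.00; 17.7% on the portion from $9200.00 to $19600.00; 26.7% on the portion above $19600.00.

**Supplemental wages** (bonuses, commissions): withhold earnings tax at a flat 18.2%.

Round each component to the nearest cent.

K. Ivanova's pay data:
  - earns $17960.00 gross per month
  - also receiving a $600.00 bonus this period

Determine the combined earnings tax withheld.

Earnings Tax: taxable = $17960.00
  $984.40 + 17.7% × ($17960.00 − $9200.00) = $984.40 + 17.7% × $8760.00 = $2534.92
Supplemental (18.2% flat on bonus): 18.2% × $600.00 = $109.20
Total earnings tax: $2534.92 + $109.20 = $2644.12

$2644.12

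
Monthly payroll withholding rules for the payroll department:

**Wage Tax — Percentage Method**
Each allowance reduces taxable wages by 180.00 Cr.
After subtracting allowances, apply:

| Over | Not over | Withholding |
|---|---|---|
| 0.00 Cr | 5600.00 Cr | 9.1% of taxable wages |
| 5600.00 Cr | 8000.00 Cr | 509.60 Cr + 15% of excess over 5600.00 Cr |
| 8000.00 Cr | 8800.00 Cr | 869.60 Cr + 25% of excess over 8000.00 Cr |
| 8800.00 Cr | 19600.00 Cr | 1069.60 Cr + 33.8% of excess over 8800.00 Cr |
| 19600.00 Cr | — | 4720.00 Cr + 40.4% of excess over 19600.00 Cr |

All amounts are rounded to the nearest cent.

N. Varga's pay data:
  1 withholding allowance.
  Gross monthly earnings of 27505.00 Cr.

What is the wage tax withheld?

Wage Tax: taxable = 27505.00 Cr − 1×180.00 Cr = 27325.00 Cr
  4720.00 Cr + 40.4% × (27325.00 Cr − 19600.00 Cr) = 4720.00 Cr + 40.4% × 7725.00 Cr = 7840.90 Cr

7840.90 Cr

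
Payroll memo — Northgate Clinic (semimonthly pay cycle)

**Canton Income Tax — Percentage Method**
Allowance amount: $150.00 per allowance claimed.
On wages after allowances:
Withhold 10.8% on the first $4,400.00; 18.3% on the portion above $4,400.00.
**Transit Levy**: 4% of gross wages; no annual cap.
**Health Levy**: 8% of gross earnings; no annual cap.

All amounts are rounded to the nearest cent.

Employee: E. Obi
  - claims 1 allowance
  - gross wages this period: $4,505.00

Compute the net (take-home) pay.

Canton Income Tax: taxable = $4,505.00 − 1×$150.00 = $4,355.00
  10.8% × $4,355.00 = $470.34
Transit Levy: 4% × $4,505.00 = $180.20
Health Levy: 8% × $4,505.00 = $360.40
Total withheld: $470.34 + $180.20 + $360.40 = $1,010.94
Net pay: $4,505.00 − $1,010.94 = $3,494.06

$3,494.06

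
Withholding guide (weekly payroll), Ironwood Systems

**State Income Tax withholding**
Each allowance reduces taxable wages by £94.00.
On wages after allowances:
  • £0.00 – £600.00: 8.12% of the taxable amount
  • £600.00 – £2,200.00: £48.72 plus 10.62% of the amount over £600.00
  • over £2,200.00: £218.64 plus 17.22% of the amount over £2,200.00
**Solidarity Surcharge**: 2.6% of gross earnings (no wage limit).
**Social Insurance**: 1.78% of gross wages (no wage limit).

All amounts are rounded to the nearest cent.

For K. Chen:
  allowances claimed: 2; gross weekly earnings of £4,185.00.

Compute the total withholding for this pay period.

State Income Tax: taxable = £4,185.00 − 2×£94.00 = £3,997.00
  £218.64 + 17.22% × (£3,997.00 − £2,200.00) = £218.64 + 17.22% × £1,797.00 = £528.08
Solidarity Surcharge: 2.6% × £4,185.00 = £108.81
Social Insurance: 1.78% × £4,185.00 = £74.49
Total: £528.08 + £108.81 + £74.49 = £711.38

£711.38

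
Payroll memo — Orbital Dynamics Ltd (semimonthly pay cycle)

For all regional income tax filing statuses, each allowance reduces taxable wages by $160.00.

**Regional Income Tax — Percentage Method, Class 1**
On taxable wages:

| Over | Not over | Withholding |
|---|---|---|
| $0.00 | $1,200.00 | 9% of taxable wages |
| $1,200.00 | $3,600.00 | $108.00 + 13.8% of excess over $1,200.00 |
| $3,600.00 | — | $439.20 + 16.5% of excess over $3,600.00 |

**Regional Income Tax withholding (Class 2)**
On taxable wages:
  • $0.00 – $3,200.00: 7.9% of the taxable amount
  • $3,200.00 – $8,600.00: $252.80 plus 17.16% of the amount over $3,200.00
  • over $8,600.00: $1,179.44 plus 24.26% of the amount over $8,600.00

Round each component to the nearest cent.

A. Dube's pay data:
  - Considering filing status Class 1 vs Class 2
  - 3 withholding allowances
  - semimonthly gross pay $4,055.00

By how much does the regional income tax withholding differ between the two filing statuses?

Regional Income Tax (Class 1): taxable = $4,055.00 − 3×$160.00 = $3,575.00
  $108.00 + 13.8% × ($3,575.00 − $1,200.00) = $108.00 + 13.8% × $2,375.00 = $435.75
Regional Income Tax (Class 2): taxable = $4,055.00 − 3×$160.00 = $3,575.00
  $252.80 + 17.16% × ($3,575.00 − $3,200.00) = $252.80 + 17.16% × $375.00 = $317.15
Difference: |$435.75 − $317.15| = $118.60 (higher under Class 1)

$118.60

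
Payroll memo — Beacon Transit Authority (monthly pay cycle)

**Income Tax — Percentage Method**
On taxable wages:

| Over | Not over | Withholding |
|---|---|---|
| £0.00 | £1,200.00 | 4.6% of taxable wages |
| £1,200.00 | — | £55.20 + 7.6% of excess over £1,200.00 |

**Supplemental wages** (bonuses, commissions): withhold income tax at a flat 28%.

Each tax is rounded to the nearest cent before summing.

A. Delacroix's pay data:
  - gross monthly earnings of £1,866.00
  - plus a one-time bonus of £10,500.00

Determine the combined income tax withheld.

£3,045.82

Income Tax: taxable = £1,866.00
  £55.20 + 7.6% × (£1,866.00 − £1,200.00) = £55.20 + 7.6% × £666.00 = £105.82
Supplemental (28% flat on bonus): 28% × £10,500.00 = £2,940.00
Total income tax: £105.82 + £2,940.00 = £3,045.82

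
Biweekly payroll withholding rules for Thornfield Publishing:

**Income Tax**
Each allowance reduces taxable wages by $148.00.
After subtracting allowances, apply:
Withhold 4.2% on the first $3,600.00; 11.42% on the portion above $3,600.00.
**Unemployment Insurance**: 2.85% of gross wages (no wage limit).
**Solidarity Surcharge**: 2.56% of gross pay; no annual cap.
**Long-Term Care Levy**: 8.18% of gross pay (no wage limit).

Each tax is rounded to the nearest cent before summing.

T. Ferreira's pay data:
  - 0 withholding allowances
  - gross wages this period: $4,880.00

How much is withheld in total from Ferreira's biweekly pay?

Income Tax: taxable = $4,880.00
  $151.20 + 11.42% × ($4,880.00 − $3,600.00) = $151.20 + 11.42% × $1,280.00 = $297.38
Unemployment Insurance: 2.85% × $4,880.00 = $139.08
Solidarity Surcharge: 2.56% × $4,880.00 = $124.93
Long-Term Care Levy: 8.18% × $4,880.00 = $399.18
Total: $297.38 + $139.08 + $124.93 + $399.18 = $960.57

$960.57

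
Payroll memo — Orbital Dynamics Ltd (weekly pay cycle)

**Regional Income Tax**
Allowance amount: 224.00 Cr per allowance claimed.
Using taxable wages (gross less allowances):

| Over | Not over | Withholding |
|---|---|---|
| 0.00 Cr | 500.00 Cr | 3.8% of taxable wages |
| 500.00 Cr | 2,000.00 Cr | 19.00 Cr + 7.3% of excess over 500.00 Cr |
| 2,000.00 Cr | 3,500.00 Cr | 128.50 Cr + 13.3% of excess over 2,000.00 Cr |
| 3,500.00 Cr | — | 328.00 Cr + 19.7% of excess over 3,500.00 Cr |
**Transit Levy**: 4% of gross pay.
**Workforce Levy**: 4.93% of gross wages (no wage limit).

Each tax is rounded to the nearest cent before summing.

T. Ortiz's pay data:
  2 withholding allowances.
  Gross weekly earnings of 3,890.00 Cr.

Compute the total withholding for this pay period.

Regional Income Tax: taxable = 3,890.00 Cr − 2×224.00 Cr = 3,442.00 Cr
  128.50 Cr + 13.3% × (3,442.00 Cr − 2,000.00 Cr) = 128.50 Cr + 13.3% × 1,442.00 Cr = 320.29 Cr
Transit Levy: 4% × 3,890.00 Cr = 155.60 Cr
Workforce Levy: 4.93% × 3,890.00 Cr = 191.78 Cr
Total: 320.29 Cr + 155.60 Cr + 191.78 Cr = 667.67 Cr

667.67 Cr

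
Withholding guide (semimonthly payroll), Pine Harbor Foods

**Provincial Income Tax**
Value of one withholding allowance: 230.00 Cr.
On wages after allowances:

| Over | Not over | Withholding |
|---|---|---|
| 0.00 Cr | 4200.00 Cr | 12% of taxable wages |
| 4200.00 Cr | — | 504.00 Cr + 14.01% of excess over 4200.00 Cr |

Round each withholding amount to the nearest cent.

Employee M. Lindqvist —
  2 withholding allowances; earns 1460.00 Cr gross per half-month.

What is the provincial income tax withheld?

120.00 Cr

Provincial Income Tax: taxable = 1460.00 Cr − 2×230.00 Cr = 1000.00 Cr
  12% × 1000.00 Cr = 120.00 Cr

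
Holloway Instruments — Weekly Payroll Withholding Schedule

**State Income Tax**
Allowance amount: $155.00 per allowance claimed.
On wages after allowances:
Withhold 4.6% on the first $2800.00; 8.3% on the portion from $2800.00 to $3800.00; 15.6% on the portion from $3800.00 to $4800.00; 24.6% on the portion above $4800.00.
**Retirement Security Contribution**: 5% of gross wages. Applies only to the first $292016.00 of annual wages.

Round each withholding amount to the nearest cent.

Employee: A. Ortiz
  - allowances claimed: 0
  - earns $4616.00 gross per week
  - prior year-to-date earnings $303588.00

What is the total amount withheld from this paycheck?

$339.10

State Income Tax: taxable = $4616.00
  $211.80 + 15.6% × ($4616.00 − $3800.00) = $211.80 + 15.6% × $816.00 = $339.10
Retirement Security Contribution: YTD $303588.00 ≥ cap $292016.00 → $0.00
Total: $339.10 + $0.00 = $339.10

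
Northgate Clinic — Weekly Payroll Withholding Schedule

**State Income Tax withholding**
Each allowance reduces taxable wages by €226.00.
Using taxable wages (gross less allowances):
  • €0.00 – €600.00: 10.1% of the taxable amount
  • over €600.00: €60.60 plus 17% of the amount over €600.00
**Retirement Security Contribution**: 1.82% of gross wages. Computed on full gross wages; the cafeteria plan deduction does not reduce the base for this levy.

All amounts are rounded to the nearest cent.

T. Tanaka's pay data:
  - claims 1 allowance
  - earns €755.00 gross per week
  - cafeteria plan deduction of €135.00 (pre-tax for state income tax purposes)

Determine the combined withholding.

€53.53

State Income Tax: taxable = €755.00 − €135.00 − 1×€226.00 = €394.00
  10.1% × €394.00 = €39.79
Retirement Security Contribution: 1.82% × €755.00 = €13.74
Total: €39.79 + €13.74 = €53.53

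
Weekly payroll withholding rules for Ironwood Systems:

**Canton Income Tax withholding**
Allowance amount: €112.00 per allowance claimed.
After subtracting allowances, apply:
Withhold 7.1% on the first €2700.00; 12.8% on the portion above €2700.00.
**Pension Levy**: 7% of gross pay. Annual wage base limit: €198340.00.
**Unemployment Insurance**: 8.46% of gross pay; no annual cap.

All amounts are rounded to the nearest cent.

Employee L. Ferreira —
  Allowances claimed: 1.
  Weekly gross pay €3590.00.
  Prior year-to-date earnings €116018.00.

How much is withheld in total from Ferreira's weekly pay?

Canton Income Tax: taxable = €3590.00 − 1×€112.00 = €3478.00
  €191.70 + 12.8% × (€3478.00 − €2700.00) = €191.70 + 12.8% × €778.00 = €291.28
Pension Levy: 7% × €3590.00 = €251.30
Unemployment Insurance: 8.46% × €3590.00 = €303.71
Total: €291.28 + €251.30 + €303.71 = €846.29

€846.29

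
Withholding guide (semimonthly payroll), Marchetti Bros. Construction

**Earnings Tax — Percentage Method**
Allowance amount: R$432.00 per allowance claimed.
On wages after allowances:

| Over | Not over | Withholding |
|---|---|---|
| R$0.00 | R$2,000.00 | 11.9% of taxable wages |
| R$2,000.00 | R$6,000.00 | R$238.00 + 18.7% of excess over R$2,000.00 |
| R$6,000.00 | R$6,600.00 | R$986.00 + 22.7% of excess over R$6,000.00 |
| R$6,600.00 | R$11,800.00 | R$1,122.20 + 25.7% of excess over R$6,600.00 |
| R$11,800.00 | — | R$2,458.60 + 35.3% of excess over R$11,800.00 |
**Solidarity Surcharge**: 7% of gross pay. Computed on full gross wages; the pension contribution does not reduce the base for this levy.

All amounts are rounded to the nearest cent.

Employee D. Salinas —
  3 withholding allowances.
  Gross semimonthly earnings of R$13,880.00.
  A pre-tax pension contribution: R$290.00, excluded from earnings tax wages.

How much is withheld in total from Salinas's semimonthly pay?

R$3,604.58

Earnings Tax: taxable = R$13,880.00 − R$290.00 − 3×R$432.00 = R$12,294.00
  R$2,458.60 + 35.3% × (R$12,294.00 − R$11,800.00) = R$2,458.60 + 35.3% × R$494.00 = R$2,632.98
Solidarity Surcharge: 7% × R$13,880.00 = R$971.60
Total: R$2,632.98 + R$971.60 = R$3,604.58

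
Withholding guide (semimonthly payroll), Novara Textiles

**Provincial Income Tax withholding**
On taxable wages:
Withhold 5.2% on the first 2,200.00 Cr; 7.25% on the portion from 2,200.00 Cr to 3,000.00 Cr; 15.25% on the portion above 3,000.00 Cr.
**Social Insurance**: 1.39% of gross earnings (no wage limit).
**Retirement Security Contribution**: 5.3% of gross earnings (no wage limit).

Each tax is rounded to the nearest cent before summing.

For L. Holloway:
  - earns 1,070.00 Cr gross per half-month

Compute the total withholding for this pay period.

127.22 Cr

Provincial Income Tax: taxable = 1,070.00 Cr
  5.2% × 1,070.00 Cr = 55.64 Cr
Social Insurance: 1.39% × 1,070.00 Cr = 14.87 Cr
Retirement Security Contribution: 5.3% × 1,070.00 Cr = 56.71 Cr
Total: 55.64 Cr + 14.87 Cr + 56.71 Cr = 127.22 Cr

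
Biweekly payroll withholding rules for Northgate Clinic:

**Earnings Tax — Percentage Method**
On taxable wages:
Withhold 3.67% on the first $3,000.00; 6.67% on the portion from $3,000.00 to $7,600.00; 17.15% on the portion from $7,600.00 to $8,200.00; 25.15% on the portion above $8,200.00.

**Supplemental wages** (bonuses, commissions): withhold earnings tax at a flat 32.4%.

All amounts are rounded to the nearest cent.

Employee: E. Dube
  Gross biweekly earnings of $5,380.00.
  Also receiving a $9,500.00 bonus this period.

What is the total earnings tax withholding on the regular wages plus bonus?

$3,346.85

Earnings Tax: taxable = $5,380.00
  $110.10 + 6.67% × ($5,380.00 − $3,000.00) = $110.10 + 6.67% × $2,380.00 = $268.85
Supplemental (32.4% flat on bonus): 32.4% × $9,500.00 = $3,078.00
Total earnings tax: $268.85 + $3,078.00 = $3,346.85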